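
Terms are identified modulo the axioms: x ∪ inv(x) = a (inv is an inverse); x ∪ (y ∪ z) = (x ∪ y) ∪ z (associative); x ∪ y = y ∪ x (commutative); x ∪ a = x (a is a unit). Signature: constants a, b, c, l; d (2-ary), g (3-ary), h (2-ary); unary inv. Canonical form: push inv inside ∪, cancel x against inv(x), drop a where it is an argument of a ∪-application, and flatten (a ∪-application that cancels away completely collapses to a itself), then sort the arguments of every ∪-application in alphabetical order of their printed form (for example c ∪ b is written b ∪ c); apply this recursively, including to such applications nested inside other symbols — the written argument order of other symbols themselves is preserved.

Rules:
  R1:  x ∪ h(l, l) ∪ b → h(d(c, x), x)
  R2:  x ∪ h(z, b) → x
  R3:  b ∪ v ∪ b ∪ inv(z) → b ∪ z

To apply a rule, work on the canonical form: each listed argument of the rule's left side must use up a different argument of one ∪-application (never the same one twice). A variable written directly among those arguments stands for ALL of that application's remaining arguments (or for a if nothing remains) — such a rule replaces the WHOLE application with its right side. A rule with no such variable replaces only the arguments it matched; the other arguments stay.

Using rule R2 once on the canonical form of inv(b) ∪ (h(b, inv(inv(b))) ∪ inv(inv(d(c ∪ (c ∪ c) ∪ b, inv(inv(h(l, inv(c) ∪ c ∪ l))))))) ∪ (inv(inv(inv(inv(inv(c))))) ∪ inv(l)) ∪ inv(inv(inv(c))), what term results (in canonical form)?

Answer: d(b ∪ c ∪ c ∪ c, h(l, l)) ∪ inv(b) ∪ inv(c) ∪ inv(c) ∪ inv(l)

Derivation:
Canonical form:  d(b ∪ c ∪ c ∪ c, h(l, l)) ∪ h(b, b) ∪ inv(b) ∪ inv(c) ∪ inv(c) ∪ inv(l)
Match R2:  consume h(b, b);  x := d(b ∪ c ∪ c ∪ c, h(l, l)) ∪ inv(b) ∪ inv(c) ∪ inv(c) ∪ inv(l), z := b
The variable takes the whole remainder — replace the entire application.
Giving:  d(b ∪ c ∪ c ∪ c, h(l, l)) ∪ inv(b) ∪ inv(c) ∪ inv(c) ∪ inv(l)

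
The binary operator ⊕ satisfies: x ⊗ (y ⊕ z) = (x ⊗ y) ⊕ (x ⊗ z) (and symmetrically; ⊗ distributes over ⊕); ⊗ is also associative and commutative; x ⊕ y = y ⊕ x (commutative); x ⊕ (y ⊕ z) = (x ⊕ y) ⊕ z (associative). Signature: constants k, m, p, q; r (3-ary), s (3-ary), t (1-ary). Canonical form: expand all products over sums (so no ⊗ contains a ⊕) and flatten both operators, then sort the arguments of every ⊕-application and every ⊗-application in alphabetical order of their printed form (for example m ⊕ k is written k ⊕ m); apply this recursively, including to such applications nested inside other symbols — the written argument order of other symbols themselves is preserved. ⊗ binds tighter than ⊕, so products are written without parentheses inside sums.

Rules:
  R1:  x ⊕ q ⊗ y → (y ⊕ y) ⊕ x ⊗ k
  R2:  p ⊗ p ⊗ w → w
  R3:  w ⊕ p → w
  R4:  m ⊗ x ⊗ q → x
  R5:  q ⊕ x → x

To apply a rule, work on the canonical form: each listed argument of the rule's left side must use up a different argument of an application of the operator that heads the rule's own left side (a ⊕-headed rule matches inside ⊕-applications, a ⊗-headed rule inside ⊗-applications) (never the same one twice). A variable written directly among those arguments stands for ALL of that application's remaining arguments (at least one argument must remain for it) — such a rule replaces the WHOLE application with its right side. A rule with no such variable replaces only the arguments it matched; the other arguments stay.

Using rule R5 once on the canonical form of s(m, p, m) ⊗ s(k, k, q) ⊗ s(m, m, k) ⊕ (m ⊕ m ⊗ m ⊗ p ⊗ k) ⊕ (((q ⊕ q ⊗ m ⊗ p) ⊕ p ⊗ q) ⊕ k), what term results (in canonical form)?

Answer: k ⊕ k ⊗ m ⊗ m ⊗ p ⊕ m ⊕ m ⊗ p ⊗ q ⊕ p ⊗ q ⊕ s(k, k, q) ⊗ s(m, m, k) ⊗ s(m, p, m)

Derivation:
Canonical form:  k ⊕ k ⊗ m ⊗ m ⊗ p ⊕ m ⊕ m ⊗ p ⊗ q ⊕ p ⊗ q ⊕ q ⊕ s(k, k, q) ⊗ s(m, m, k) ⊗ s(m, p, m)
Apply R5:  consuming q;  x := k ⊕ k ⊗ m ⊗ m ⊗ p ⊕ m ⊕ m ⊗ p ⊗ q ⊕ p ⊗ q ⊕ s(k, k, q) ⊗ s(m, m, k) ⊗ s(m, p, m)
The extension variable absorbs all remaining arguments, so the whole application is rewritten.
Giving:  k ⊕ k ⊗ m ⊗ m ⊗ p ⊕ m ⊕ m ⊗ p ⊗ q ⊕ p ⊗ q ⊕ s(k, k, q) ⊗ s(m, m, k) ⊗ s(m, p, m)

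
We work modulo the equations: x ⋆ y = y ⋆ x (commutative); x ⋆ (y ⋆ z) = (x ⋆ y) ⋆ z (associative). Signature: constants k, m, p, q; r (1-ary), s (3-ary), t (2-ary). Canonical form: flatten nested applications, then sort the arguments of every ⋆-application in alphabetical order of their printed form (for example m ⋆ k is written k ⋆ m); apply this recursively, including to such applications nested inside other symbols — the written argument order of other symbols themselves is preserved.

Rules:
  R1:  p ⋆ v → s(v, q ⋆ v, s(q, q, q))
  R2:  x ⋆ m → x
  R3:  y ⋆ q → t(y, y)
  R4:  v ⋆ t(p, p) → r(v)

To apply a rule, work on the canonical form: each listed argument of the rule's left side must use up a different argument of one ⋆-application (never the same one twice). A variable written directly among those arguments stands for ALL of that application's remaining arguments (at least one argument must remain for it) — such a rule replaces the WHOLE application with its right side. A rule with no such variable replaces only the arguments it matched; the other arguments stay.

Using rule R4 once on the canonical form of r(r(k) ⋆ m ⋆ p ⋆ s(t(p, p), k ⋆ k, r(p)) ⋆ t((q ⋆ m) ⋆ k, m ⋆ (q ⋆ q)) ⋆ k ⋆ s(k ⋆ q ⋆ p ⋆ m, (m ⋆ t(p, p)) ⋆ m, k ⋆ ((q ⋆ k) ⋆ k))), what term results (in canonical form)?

Canonical form:  r(k ⋆ m ⋆ p ⋆ r(k) ⋆ s(k ⋆ m ⋆ p ⋆ q, m ⋆ m ⋆ t(p, p), k ⋆ k ⋆ k ⋆ q) ⋆ s(t(p, p), k ⋆ k, r(p)) ⋆ t(k ⋆ m ⋆ q, m ⋆ q ⋆ q))
Apply R4:  consuming t(p, p);  v := m ⋆ m
Every leftover argument binds to the variable; the entire application is replaced.
Result:  r(k ⋆ m ⋆ p ⋆ r(k) ⋆ s(k ⋆ m ⋆ p ⋆ q, r(m ⋆ m), k ⋆ k ⋆ k ⋆ q) ⋆ s(t(p, p), k ⋆ k, r(p)) ⋆ t(k ⋆ m ⋆ q, m ⋆ q ⋆ q))

Answer: r(k ⋆ m ⋆ p ⋆ r(k) ⋆ s(k ⋆ m ⋆ p ⋆ q, r(m ⋆ m), k ⋆ k ⋆ k ⋆ q) ⋆ s(t(p, p), k ⋆ k, r(p)) ⋆ t(k ⋆ m ⋆ q, m ⋆ q ⋆ q))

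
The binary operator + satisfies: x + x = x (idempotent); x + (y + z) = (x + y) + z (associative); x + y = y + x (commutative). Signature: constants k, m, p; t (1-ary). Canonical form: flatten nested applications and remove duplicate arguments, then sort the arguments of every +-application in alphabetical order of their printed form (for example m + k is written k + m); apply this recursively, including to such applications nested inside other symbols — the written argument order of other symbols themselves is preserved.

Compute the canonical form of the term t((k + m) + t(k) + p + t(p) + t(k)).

Focus inside:  (k + m) + t(k) + p + t(p) + t(k)
Un-nest:  k + m + t(k) + p + t(p) + t(k)
Drop duplicates:  drop duplicate t(k)
Order the arguments:  k + m + p + t(k) + t(p)
Rebuild:  t(k + m + p + t(k) + t(p))

Answer: t(k + m + p + t(k) + t(p))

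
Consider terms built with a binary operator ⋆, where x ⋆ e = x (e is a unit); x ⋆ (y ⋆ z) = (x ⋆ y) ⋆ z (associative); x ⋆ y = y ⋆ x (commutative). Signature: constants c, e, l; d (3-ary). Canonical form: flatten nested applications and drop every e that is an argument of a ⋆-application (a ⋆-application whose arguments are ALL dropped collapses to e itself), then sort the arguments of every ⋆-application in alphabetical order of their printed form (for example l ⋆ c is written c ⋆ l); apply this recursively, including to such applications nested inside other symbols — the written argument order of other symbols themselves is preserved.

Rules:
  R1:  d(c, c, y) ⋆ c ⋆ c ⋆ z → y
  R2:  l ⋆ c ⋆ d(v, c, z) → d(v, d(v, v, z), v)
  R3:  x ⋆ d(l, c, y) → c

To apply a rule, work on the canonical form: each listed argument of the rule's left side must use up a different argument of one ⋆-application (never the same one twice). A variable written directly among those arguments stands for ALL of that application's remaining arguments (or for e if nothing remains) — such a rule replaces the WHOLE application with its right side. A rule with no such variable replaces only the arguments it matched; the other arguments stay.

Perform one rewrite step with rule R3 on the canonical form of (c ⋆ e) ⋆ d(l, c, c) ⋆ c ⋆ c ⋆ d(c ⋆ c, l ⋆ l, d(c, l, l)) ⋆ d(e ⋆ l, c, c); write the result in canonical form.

Answer: c

Derivation:
Canonical form:  c ⋆ c ⋆ c ⋆ d(c ⋆ c, l ⋆ l, d(c, l, l)) ⋆ d(l, c, c) ⋆ d(l, c, c)
Apply R3:  consuming d(l, c, c);  x := c ⋆ c ⋆ c ⋆ d(c ⋆ c, l ⋆ l, d(c, l, l)) ⋆ d(l, c, c), y := c
Every leftover argument binds to the variable; the entire application is replaced.
Giving:  c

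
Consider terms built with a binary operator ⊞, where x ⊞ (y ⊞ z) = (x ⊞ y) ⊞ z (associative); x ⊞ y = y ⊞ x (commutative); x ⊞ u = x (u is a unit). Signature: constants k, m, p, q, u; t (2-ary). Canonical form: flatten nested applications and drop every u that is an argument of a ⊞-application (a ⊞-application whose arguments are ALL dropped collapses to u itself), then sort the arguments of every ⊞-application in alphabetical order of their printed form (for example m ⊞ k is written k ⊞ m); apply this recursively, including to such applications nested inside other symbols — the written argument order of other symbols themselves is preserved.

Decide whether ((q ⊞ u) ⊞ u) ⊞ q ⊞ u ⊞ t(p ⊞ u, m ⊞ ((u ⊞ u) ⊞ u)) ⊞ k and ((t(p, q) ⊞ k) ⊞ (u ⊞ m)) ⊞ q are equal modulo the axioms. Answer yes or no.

Left:  ((q ⊞ u) ⊞ u) ⊞ q ⊞ u ⊞ t(p ⊞ u, m ⊞ ((u ⊞ u) ⊞ u)) ⊞ k
  Flatten:  q ⊞ u ⊞ u ⊞ q ⊞ u ⊞ t(p ⊞ u, m ⊞ ((u ⊞ u) ⊞ u)) ⊞ k
  Canonicalize subterm:  t(p ⊞ u, m ⊞ ((u ⊞ u) ⊞ u))  →  t(p, m)
  Drop the unit:  drop u (×3)
  Sort:  k ⊞ q ⊞ q ⊞ t(p, m)
Right:  ((t(p, q) ⊞ k) ⊞ (u ⊞ m)) ⊞ q
  Un-nest:  t(p, q) ⊞ k ⊞ u ⊞ m ⊞ q
  Drop the unit:  drop u
  Order the arguments:  k ⊞ m ⊞ q ⊞ t(p, q)

Answer: no — k ⊞ q ⊞ q ⊞ t(p, m) vs k ⊞ m ⊞ q ⊞ t(p, q)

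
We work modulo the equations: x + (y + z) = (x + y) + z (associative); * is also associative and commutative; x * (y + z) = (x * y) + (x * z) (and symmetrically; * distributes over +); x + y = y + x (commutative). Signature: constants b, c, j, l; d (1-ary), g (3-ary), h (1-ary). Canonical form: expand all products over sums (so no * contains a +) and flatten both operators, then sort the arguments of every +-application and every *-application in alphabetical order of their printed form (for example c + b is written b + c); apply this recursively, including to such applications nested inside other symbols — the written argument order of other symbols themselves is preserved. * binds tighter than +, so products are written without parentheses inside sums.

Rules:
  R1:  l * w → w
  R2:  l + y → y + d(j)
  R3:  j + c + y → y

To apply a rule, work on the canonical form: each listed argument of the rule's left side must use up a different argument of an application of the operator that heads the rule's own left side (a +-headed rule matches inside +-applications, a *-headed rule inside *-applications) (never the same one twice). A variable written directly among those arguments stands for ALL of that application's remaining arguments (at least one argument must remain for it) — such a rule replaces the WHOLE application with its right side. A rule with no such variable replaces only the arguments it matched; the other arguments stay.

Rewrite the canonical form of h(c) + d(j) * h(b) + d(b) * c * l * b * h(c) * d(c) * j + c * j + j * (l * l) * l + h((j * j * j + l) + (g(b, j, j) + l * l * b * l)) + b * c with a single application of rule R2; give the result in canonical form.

Canonical form:  b * c + b * c * d(b) * d(c) * h(c) * j * l + c * j + d(j) * h(b) + h(b * l * l * l + g(b, j, j) + j * j * j + l) + h(c) + j * l * l * l
Match R2:  consume l;  y := b * l * l * l + g(b, j, j) + j * j * j
Every leftover argument binds to the variable; the entire application is replaced.
Giving:  b * c + b * c * d(b) * d(c) * h(c) * j * l + c * j + d(j) * h(b) + h(b * l * l * l + d(j) + g(b, j, j) + j * j * j) + h(c) + j * l * l * l

Answer: b * c + b * c * d(b) * d(c) * h(c) * j * l + c * j + d(j) * h(b) + h(b * l * l * l + d(j) + g(b, j, j) + j * j * j) + h(c) + j * l * l * l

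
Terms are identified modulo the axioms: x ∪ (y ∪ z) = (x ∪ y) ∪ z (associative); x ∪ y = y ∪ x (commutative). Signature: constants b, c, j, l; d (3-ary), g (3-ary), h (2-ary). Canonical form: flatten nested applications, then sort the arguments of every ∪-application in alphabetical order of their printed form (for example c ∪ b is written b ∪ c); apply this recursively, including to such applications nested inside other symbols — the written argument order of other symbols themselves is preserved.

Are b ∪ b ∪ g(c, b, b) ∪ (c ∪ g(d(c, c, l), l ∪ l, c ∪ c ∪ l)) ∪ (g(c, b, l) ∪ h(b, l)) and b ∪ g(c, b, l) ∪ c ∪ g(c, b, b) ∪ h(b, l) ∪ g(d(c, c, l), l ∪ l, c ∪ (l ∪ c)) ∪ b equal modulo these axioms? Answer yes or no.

Left:  b ∪ b ∪ g(c, b, b) ∪ (c ∪ g(d(c, c, l), l ∪ l, c ∪ c ∪ l)) ∪ (g(c, b, l) ∪ h(b, l))
  Merge nested applications:  b ∪ b ∪ g(c, b, b) ∪ c ∪ g(d(c, c, l), l ∪ l, c ∪ c ∪ l) ∪ g(c, b, l) ∪ h(b, l)
  Sort arguments:  b ∪ b ∪ c ∪ g(c, b, b) ∪ g(c, b, l) ∪ g(d(c, c, l), l ∪ l, c ∪ c ∪ l) ∪ h(b, l)
Right:  b ∪ g(c, b, l) ∪ c ∪ g(c, b, b) ∪ h(b, l) ∪ g(d(c, c, l), l ∪ l, c ∪ (l ∪ c)) ∪ b
  Simplify inside:  g(d(c, c, l), l ∪ l, c ∪ (l ∪ c))  →  g(d(c, c, l), l ∪ l, c ∪ c ∪ l)
  Sort arguments:  b ∪ b ∪ c ∪ g(c, b, b) ∪ g(c, b, l) ∪ g(d(c, c, l), l ∪ l, c ∪ c ∪ l) ∪ h(b, l)

Answer: yes — both canonical forms are b ∪ b ∪ c ∪ g(c, b, b) ∪ g(c, b, l) ∪ g(d(c, c, l), l ∪ l, c ∪ c ∪ l) ∪ h(b, l)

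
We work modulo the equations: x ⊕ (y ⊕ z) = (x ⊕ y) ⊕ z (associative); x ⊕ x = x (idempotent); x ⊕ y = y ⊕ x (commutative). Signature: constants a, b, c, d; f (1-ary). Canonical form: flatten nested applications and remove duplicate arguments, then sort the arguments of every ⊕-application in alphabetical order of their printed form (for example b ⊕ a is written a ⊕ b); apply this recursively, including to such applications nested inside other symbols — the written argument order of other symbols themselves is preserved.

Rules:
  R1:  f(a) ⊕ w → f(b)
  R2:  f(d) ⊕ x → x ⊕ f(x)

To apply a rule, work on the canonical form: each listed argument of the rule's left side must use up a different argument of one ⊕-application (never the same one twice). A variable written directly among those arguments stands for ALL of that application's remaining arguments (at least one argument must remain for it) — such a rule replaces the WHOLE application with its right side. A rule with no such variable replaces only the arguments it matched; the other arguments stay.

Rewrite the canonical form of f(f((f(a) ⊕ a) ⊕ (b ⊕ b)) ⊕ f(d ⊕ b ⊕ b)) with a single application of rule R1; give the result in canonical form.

Canonical form:  f(f(a ⊕ b ⊕ f(a)) ⊕ f(b ⊕ d))
Match R1:  consume f(a);  w := a ⊕ b
The extension variable absorbs all remaining arguments, so the whole application is rewritten.
Result:  f(f(b ⊕ d) ⊕ f(f(b)))

Answer: f(f(b ⊕ d) ⊕ f(f(b)))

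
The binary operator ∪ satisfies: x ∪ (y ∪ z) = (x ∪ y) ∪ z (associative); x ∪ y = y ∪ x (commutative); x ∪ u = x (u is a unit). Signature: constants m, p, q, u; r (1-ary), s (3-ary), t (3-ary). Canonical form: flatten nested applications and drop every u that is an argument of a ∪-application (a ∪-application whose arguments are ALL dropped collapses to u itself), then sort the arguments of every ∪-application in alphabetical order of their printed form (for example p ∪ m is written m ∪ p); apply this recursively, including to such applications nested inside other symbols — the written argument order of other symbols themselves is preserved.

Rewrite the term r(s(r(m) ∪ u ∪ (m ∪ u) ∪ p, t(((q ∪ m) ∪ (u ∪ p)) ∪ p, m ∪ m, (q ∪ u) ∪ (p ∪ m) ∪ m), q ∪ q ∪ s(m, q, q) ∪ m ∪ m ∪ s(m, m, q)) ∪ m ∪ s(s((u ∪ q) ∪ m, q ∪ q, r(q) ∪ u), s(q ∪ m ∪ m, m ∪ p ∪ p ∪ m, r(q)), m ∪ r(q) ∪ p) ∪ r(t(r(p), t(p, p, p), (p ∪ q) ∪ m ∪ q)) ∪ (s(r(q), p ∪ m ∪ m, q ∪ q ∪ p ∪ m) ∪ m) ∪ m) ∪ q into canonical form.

Simplify inside:  r(s(r(m) ∪ u ∪ (m ∪ u) ∪ p, t(((q ∪ m) ∪ (u ∪ p)) ∪ p, m ∪ m, (q ∪ u) ∪ (p ∪ m) ∪ m), q ∪ q ∪ s(m, q, q) ∪ m ∪ m ∪ s(m, m, q)) ∪ m ∪ s(s((u ∪ q) ∪ m, q ∪ q, r(q) ∪ u), s(q ∪ m ∪ m, m ∪ p ∪ p ∪ m, r(q)), m ∪ r(q) ∪ p) ∪ r(t(r(p), t(p, p, p), (p ∪ q) ∪ m ∪ q)) ∪ (s(r(q), p ∪ m ∪ m, q ∪ q ∪ p ∪ m) ∪ m) ∪ m)  →  r(m ∪ m ∪ m ∪ r(t(r(p), t(p, p, p), m ∪ p ∪ q ∪ q)) ∪ s(m ∪ p ∪ r(m), t(m ∪ p ∪ p ∪ q, m ∪ m, m ∪ m ∪ p ∪ q), m ∪ m ∪ q ∪ q ∪ s(m, m, q) ∪ s(m, q, q)) ∪ s(r(q), m ∪ m ∪ p, m ∪ p ∪ q ∪ q) ∪ s(s(m ∪ q, q ∪ q, r(q)), s(m ∪ m ∪ q, m ∪ m ∪ p ∪ p, r(q)), m ∪ p ∪ r(q)))
Sort arguments:  q ∪ r(m ∪ m ∪ m ∪ r(t(r(p), t(p, p, p), m ∪ p ∪ q ∪ q)) ∪ s(m ∪ p ∪ r(m), t(m ∪ p ∪ p ∪ q, m ∪ m, m ∪ m ∪ p ∪ q), m ∪ m ∪ q ∪ q ∪ s(m, m, q) ∪ s(m, q, q)) ∪ s(r(q), m ∪ m ∪ p, m ∪ p ∪ q ∪ q) ∪ s(s(m ∪ q, q ∪ q, r(q)), s(m ∪ m ∪ q, m ∪ m ∪ p ∪ p, r(q)), m ∪ p ∪ r(q)))

Answer: q ∪ r(m ∪ m ∪ m ∪ r(t(r(p), t(p, p, p), m ∪ p ∪ q ∪ q)) ∪ s(m ∪ p ∪ r(m), t(m ∪ p ∪ p ∪ q, m ∪ m, m ∪ m ∪ p ∪ q), m ∪ m ∪ q ∪ q ∪ s(m, m, q) ∪ s(m, q, q)) ∪ s(r(q), m ∪ m ∪ p, m ∪ p ∪ q ∪ q) ∪ s(s(m ∪ q, q ∪ q, r(q)), s(m ∪ m ∪ q, m ∪ m ∪ p ∪ p, r(q)), m ∪ p ∪ r(q)))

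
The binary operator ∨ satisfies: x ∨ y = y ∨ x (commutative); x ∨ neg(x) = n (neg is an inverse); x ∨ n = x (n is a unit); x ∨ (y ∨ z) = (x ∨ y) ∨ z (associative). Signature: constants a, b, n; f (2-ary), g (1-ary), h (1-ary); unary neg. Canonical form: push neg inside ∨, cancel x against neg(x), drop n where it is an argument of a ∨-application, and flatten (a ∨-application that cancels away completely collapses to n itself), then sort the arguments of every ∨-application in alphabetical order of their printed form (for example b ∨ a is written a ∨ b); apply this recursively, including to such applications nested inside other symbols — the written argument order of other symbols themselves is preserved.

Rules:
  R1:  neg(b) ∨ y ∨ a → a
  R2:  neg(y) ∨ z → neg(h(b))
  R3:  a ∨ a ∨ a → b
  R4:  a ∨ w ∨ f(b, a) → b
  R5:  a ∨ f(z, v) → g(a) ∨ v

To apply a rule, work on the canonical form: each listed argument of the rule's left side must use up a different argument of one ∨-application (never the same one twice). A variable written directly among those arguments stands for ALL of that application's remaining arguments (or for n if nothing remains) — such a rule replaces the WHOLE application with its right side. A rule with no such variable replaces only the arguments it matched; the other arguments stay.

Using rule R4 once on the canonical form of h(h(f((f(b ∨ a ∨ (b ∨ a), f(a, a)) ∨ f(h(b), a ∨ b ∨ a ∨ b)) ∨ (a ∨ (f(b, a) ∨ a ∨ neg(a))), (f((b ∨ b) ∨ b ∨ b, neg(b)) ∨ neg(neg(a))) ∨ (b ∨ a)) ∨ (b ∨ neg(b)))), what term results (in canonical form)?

Canonical form:  h(h(f(a ∨ f(a ∨ a ∨ b ∨ b, f(a, a)) ∨ f(b, a) ∨ f(h(b), a ∨ a ∨ b ∨ b), a ∨ a ∨ b ∨ f(b ∨ b ∨ b ∨ b, neg(b)))))
Apply R4:  consuming a, f(b, a);  w := f(a ∨ a ∨ b ∨ b, f(a, a)) ∨ f(h(b), a ∨ a ∨ b ∨ b)
The extension variable absorbs all remaining arguments, so the whole application is rewritten.
Giving:  h(h(f(b, a ∨ a ∨ b ∨ f(b ∨ b ∨ b ∨ b, neg(b)))))

Answer: h(h(f(b, a ∨ a ∨ b ∨ f(b ∨ b ∨ b ∨ b, neg(b)))))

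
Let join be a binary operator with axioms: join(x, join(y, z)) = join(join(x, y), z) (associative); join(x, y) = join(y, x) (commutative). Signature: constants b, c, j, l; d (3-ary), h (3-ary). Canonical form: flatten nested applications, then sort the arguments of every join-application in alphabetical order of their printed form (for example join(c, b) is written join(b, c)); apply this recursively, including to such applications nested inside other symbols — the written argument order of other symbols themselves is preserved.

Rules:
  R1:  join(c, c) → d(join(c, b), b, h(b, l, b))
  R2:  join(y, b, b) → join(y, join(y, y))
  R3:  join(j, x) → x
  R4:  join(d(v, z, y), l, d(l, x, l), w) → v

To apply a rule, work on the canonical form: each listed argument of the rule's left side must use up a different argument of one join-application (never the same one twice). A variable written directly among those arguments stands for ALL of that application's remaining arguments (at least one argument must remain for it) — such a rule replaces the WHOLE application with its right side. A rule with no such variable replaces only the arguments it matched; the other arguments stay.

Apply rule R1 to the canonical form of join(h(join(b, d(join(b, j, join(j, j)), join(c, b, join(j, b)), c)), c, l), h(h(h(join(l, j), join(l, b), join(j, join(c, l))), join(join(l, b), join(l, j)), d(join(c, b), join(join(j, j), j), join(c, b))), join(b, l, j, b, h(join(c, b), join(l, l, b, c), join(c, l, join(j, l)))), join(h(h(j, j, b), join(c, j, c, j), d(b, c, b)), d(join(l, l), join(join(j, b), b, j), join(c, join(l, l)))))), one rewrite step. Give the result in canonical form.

Canonical form:  join(h(h(h(join(j, l), join(b, l), join(c, j, l)), join(b, j, l, l), d(join(b, c), join(j, j, j), join(b, c))), join(b, b, h(join(b, c), join(b, c, l, l), join(c, j, l, l)), j, l), join(d(join(l, l), join(b, b, j, j), join(c, l, l)), h(h(j, j, b), join(c, c, j, j), d(b, c, b)))), h(join(b, d(join(b, j, j, j), join(b, b, c, j), c)), c, l))
Apply R1:  consuming c, c
New term:  join(h(h(h(join(j, l), join(b, l), join(c, j, l)), join(b, j, l, l), d(join(b, c), join(j, j, j), join(b, c))), join(b, b, h(join(b, c), join(b, c, l, l), join(c, j, l, l)), j, l), join(d(join(l, l), join(b, b, j, j), join(c, l, l)), h(h(j, j, b), join(d(join(b, c), b, h(b, l, b)), j, j), d(b, c, b)))), h(join(b, d(join(b, j, j, j), join(b, b, c, j), c)), c, l))

Answer: join(h(h(h(join(j, l), join(b, l), join(c, j, l)), join(b, j, l, l), d(join(b, c), join(j, j, j), join(b, c))), join(b, b, h(join(b, c), join(b, c, l, l), join(c, j, l, l)), j, l), join(d(join(l, l), join(b, b, j, j), join(c, l, l)), h(h(j, j, b), join(d(join(b, c), b, h(b, l, b)), j, j), d(b, c, b)))), h(join(b, d(join(b, j, j, j), join(b, b, c, j), c)), c, l))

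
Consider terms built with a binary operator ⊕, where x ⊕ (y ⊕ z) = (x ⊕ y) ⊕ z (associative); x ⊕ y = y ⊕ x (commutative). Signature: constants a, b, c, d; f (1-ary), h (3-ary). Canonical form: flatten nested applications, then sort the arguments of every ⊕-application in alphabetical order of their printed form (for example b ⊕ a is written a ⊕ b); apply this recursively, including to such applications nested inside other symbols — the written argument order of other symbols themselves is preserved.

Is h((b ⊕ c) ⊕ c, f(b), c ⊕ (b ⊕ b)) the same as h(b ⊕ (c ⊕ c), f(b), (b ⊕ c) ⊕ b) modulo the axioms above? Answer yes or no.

Left:  h((b ⊕ c) ⊕ c, f(b), c ⊕ (b ⊕ b))
  Work inside:  c ⊕ (b ⊕ b)
  Un-nest:  c ⊕ b ⊕ b
  Sort:  b ⊕ b ⊕ c
  Put back:  h(b ⊕ c ⊕ c, f(b), b ⊕ b ⊕ c)
Right:  h(b ⊕ (c ⊕ c), f(b), (b ⊕ c) ⊕ b)
  Focus inside:  (b ⊕ c) ⊕ b
  Un-nest:  b ⊕ c ⊕ b
  Sort:  b ⊕ b ⊕ c
  Put back:  h(b ⊕ c ⊕ c, f(b), b ⊕ b ⊕ c)

Answer: yes — both canonical forms are h(b ⊕ c ⊕ c, f(b), b ⊕ b ⊕ c)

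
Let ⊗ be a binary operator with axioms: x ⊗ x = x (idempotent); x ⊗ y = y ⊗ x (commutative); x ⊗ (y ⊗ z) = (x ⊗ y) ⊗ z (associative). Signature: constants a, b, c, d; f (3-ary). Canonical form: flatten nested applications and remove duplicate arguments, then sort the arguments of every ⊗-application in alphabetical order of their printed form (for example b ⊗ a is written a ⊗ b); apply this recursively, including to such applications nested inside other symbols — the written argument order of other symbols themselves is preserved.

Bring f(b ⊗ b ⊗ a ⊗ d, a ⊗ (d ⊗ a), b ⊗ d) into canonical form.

Answer: f(a ⊗ b ⊗ d, a ⊗ d, b ⊗ d)

Derivation:
Descend into:  a ⊗ (d ⊗ a)
Flatten:  a ⊗ d ⊗ a
Deduplicate:  drop duplicate a
Sort arguments:  a ⊗ d
Put back:  f(a ⊗ b ⊗ d, a ⊗ d, b ⊗ d)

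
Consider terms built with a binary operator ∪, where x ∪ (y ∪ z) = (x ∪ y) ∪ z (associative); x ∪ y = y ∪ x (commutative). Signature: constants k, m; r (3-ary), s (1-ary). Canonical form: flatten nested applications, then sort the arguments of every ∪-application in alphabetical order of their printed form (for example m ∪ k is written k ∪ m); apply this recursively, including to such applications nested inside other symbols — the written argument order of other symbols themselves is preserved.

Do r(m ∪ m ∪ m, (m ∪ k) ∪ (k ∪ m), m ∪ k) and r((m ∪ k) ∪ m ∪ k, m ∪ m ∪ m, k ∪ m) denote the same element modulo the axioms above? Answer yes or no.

Answer: no — r(m ∪ m ∪ m, k ∪ k ∪ m ∪ m, k ∪ m) vs r(k ∪ k ∪ m ∪ m, m ∪ m ∪ m, k ∪ m)

Derivation:
Left:  r(m ∪ m ∪ m, (m ∪ k) ∪ (k ∪ m), m ∪ k)
  Focus inside:  (m ∪ k) ∪ (k ∪ m)
  Un-nest:  m ∪ k ∪ k ∪ m
  Order the arguments:  k ∪ k ∪ m ∪ m
  Reassemble:  r(m ∪ m ∪ m, k ∪ k ∪ m ∪ m, k ∪ m)
Right:  r((m ∪ k) ∪ m ∪ k, m ∪ m ∪ m, k ∪ m)
  Work inside:  (m ∪ k) ∪ m ∪ k
  Merge nested applications:  m ∪ k ∪ m ∪ k
  Sort:  k ∪ k ∪ m ∪ m
  Reassemble:  r(k ∪ k ∪ m ∪ m, m ∪ m ∪ m, k ∪ m)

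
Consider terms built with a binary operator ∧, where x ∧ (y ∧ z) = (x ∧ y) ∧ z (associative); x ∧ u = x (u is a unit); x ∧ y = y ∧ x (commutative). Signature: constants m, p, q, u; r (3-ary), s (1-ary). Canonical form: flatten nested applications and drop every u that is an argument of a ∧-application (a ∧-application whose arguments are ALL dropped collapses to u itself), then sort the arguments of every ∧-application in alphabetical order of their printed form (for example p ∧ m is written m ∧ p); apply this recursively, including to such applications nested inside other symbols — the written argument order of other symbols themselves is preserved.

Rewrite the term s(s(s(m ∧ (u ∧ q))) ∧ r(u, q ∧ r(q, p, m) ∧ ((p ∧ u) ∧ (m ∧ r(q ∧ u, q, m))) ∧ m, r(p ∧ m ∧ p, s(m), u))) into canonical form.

Focus inside:  s(s(m ∧ (u ∧ q))) ∧ r(u, q ∧ r(q, p, m) ∧ ((p ∧ u) ∧ (m ∧ r(q ∧ u, q, m))) ∧ m, r(p ∧ m ∧ p, s(m), u))
Simplify inside:  s(s(m ∧ (u ∧ q)))  →  s(s(m ∧ q))
Canonicalize subterm:  r(u, q ∧ r(q, p, m) ∧ ((p ∧ u) ∧ (m ∧ r(q ∧ u, q, m))) ∧ m, r(p ∧ m ∧ p, s(m), u))  →  r(u, m ∧ m ∧ p ∧ q ∧ r(q, p, m) ∧ r(q, q, m), r(m ∧ p ∧ p, s(m), u))
Sort:  r(u, m ∧ m ∧ p ∧ q ∧ r(q, p, m) ∧ r(q, q, m), r(m ∧ p ∧ p, s(m), u)) ∧ s(s(m ∧ q))
Put back:  s(r(u, m ∧ m ∧ p ∧ q ∧ r(q, p, m) ∧ r(q, q, m), r(m ∧ p ∧ p, s(m), u)) ∧ s(s(m ∧ q)))

Answer: s(r(u, m ∧ m ∧ p ∧ q ∧ r(q, p, m) ∧ r(q, q, m), r(m ∧ p ∧ p, s(m), u)) ∧ s(s(m ∧ q)))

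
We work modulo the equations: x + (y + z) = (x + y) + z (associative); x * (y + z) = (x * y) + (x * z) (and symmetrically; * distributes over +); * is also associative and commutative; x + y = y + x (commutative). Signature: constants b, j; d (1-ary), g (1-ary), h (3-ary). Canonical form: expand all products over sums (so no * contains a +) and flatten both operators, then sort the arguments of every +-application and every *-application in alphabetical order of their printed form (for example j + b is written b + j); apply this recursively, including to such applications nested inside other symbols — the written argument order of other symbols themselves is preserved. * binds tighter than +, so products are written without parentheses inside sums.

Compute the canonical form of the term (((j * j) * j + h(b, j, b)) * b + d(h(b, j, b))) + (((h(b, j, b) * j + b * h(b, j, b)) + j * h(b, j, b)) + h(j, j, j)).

Answer: b * h(b, j, b) + b * h(b, j, b) + b * j * j * j + d(h(b, j, b)) + h(b, j, b) * j + h(b, j, b) * j + h(j, j, j)

Derivation:
Expand:  b * j * j * j + b * h(b, j, b) + d(h(b, j, b)) + h(b, j, b) * j + b * h(b, j, b) + h(b, j, b) * j + h(j, j, j)
Sort:  b * h(b, j, b) + b * h(b, j, b) + b * j * j * j + d(h(b, j, b)) + h(b, j, b) * j + h(b, j, b) * j + h(j, j, j)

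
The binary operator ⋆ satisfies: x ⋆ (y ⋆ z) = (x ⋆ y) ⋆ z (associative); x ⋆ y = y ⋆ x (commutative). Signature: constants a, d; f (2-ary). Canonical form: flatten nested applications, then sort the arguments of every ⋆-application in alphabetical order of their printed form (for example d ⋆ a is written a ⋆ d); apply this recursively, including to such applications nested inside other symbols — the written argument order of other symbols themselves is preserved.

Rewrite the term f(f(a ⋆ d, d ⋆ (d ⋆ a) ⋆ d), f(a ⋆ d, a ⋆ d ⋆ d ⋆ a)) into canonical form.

Work inside:  d ⋆ (d ⋆ a) ⋆ d
Un-nest:  d ⋆ d ⋆ a ⋆ d
Sort arguments:  a ⋆ d ⋆ d ⋆ d
Reassemble:  f(f(a ⋆ d, a ⋆ d ⋆ d ⋆ d), f(a ⋆ d, a ⋆ a ⋆ d ⋆ d))

Answer: f(f(a ⋆ d, a ⋆ d ⋆ d ⋆ d), f(a ⋆ d, a ⋆ a ⋆ d ⋆ d))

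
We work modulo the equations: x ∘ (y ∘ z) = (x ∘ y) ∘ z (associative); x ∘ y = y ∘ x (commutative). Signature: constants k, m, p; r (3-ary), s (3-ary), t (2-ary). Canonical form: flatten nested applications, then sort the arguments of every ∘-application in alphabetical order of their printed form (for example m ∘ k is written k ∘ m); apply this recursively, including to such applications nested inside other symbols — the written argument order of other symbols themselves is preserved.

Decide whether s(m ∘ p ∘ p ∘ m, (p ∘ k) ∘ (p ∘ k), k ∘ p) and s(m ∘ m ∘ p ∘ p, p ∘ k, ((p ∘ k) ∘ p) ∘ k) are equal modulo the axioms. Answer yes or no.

Left:  s(m ∘ p ∘ p ∘ m, (p ∘ k) ∘ (p ∘ k), k ∘ p)
  Focus inside:  (p ∘ k) ∘ (p ∘ k)
  Un-nest:  p ∘ k ∘ p ∘ k
  Sort arguments:  k ∘ k ∘ p ∘ p
  Put back:  s(m ∘ m ∘ p ∘ p, k ∘ k ∘ p ∘ p, k ∘ p)
Right:  s(m ∘ m ∘ p ∘ p, p ∘ k, ((p ∘ k) ∘ p) ∘ k)
  Work inside:  ((p ∘ k) ∘ p) ∘ k
  Merge nested applications:  p ∘ k ∘ p ∘ k
  Sort:  k ∘ k ∘ p ∘ p
  Rebuild:  s(m ∘ m ∘ p ∘ p, k ∘ p, k ∘ k ∘ p ∘ p)

Answer: no — s(m ∘ m ∘ p ∘ p, k ∘ k ∘ p ∘ p, k ∘ p) vs s(m ∘ m ∘ p ∘ p, k ∘ p, k ∘ k ∘ p ∘ p)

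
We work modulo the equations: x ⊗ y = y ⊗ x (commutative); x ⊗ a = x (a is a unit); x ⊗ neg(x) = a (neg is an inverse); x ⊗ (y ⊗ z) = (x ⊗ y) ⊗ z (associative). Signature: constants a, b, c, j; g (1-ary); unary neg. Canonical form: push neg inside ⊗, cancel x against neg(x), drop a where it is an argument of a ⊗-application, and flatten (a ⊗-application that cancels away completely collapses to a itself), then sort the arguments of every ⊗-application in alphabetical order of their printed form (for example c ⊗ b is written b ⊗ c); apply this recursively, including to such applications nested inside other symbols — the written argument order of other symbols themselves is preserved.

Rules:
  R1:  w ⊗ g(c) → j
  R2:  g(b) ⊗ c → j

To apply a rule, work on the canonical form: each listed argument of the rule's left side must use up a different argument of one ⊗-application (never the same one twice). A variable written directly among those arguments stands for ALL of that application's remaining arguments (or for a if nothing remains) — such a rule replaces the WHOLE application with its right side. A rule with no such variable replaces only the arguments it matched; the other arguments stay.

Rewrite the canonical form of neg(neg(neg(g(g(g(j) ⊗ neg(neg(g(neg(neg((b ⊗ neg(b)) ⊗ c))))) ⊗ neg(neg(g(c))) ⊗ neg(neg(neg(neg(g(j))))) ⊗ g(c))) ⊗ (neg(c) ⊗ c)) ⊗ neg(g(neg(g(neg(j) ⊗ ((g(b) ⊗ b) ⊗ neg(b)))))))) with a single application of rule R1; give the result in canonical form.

Canonical form:  neg(g(g(g(c) ⊗ g(c) ⊗ g(c) ⊗ g(j) ⊗ g(j)))) ⊗ neg(g(neg(g(g(b) ⊗ neg(j)))))
Apply R1:  consuming g(c);  w := g(c) ⊗ g(c) ⊗ g(j) ⊗ g(j)
The extension variable absorbs all remaining arguments, so the whole application is rewritten.
Giving:  neg(g(g(j))) ⊗ neg(g(neg(g(g(b) ⊗ neg(j)))))

Answer: neg(g(g(j))) ⊗ neg(g(neg(g(g(b) ⊗ neg(j)))))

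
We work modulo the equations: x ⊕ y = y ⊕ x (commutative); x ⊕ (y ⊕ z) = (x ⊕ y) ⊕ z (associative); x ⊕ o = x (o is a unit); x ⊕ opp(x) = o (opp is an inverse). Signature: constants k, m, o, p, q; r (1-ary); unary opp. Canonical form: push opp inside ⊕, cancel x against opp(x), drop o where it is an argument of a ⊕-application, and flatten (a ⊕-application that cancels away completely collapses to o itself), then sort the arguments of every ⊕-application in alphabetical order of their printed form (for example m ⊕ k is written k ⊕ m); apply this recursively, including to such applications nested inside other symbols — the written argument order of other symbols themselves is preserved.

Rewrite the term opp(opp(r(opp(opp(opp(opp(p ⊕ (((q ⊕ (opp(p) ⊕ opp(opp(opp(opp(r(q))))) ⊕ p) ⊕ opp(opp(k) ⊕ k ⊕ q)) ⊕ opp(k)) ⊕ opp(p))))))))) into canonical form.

Answer: r(opp(k) ⊕ r(q))

Derivation:
Push opp inside:  distribute opp over ⊕ and collapse double opp
Collect terms:  r(opp(k) ⊕ r(q))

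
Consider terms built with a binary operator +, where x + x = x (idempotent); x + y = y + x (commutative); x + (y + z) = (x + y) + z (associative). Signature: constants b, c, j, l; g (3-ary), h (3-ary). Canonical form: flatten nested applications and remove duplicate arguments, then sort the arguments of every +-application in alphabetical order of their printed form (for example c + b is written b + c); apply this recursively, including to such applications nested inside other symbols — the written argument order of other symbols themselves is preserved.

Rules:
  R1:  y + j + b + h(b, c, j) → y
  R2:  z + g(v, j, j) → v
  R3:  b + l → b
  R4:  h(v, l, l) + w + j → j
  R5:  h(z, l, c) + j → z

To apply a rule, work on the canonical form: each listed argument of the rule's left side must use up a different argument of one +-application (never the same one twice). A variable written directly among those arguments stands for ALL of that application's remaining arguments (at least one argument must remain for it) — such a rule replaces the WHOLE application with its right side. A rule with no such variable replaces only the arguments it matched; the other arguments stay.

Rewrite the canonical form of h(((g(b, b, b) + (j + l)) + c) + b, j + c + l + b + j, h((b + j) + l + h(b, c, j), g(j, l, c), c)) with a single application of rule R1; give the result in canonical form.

Canonical form:  h(b + c + g(b, b, b) + j + l, b + c + j + l, h(b + h(b, c, j) + j + l, g(j, l, c), c))
Match R1:  consume b, h(b, c, j), j;  y := l
The extension variable absorbs all remaining arguments, so the whole application is rewritten.
New term:  h(b + c + g(b, b, b) + j + l, b + c + j + l, h(l, g(j, l, c), c))

Answer: h(b + c + g(b, b, b) + j + l, b + c + j + l, h(l, g(j, l, c), c))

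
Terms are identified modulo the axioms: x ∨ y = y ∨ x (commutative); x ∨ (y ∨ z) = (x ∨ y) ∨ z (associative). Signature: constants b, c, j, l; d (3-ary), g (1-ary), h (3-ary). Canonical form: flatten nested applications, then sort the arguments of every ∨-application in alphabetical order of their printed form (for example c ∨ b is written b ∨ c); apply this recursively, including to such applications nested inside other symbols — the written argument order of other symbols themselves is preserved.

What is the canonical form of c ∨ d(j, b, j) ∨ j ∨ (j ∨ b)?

Flatten:  c ∨ d(j, b, j) ∨ j ∨ j ∨ b
Sort:  b ∨ c ∨ d(j, b, j) ∨ j ∨ j

Answer: b ∨ c ∨ d(j, b, j) ∨ j ∨ j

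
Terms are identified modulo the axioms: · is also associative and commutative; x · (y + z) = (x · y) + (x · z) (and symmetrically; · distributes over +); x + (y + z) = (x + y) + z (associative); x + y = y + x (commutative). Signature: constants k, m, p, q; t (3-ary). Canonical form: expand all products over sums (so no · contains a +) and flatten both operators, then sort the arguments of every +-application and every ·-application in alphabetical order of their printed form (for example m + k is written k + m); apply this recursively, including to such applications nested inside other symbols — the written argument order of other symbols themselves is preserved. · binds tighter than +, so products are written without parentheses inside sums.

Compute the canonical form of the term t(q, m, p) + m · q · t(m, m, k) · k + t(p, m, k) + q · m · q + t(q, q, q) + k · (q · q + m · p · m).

Expand products over sums:  t(q, m, p) + k · m · q · t(m, m, k) + t(p, m, k) + m · q · q + t(q, q, q) + k · q · q + k · m · m · p
Sort:  k · m · m · p + k · m · q · t(m, m, k) + k · q · q + m · q · q + t(p, m, k) + t(q, m, p) + t(q, q, q)

Answer: k · m · m · p + k · m · q · t(m, m, k) + k · q · q + m · q · q + t(p, m, k) + t(q, m, p) + t(q, q, q)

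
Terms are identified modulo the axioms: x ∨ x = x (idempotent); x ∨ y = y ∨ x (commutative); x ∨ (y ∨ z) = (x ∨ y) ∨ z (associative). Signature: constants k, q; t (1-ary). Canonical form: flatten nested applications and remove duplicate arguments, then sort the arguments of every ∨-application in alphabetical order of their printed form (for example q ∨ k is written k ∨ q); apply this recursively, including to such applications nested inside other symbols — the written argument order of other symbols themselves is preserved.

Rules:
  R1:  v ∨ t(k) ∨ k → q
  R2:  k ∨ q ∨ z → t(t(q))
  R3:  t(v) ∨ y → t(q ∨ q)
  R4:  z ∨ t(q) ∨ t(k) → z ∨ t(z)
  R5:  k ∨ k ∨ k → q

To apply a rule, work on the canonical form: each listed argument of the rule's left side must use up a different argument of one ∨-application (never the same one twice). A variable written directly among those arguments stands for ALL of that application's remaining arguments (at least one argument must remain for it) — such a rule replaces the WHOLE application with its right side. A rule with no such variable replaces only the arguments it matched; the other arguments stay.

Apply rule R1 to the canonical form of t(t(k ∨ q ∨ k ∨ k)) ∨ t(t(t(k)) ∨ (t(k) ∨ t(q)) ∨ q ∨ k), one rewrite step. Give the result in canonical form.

Canonical form:  t(k ∨ q ∨ t(k) ∨ t(q) ∨ t(t(k))) ∨ t(t(k ∨ q))
Match R1:  consume k, t(k);  v := q ∨ t(q) ∨ t(t(k))
Every leftover argument binds to the variable; the entire application is replaced.
New term:  t(q) ∨ t(t(k ∨ q))

Answer: t(q) ∨ t(t(k ∨ q))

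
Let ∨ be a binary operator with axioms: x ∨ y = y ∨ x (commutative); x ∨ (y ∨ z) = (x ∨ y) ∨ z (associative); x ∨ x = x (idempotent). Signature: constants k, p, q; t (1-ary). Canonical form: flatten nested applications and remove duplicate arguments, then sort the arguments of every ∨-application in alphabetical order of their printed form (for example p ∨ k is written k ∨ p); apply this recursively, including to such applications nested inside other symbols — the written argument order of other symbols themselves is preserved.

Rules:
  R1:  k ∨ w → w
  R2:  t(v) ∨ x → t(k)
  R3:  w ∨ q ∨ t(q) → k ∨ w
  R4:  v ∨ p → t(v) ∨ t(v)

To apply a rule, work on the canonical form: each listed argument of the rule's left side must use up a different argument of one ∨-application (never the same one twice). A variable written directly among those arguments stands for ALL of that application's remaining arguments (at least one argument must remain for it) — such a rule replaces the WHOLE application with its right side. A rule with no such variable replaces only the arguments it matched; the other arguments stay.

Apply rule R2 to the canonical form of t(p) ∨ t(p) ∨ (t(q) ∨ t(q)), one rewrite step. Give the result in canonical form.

Answer: t(k)

Derivation:
Canonical form:  t(p) ∨ t(q)
R2 matches:  uses t(p);  v := p, x := t(q)
Every leftover argument binds to the variable; the entire application is replaced.
Result:  t(k)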